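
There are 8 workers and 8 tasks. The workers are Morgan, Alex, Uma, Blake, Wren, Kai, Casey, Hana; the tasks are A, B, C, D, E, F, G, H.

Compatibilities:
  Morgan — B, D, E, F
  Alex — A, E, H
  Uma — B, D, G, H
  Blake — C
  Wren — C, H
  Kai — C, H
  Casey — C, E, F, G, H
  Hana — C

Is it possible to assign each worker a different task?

No

The set {Blake, Wren, Kai, Hana} has only 2 neighbours ({C, H}), so by Hall's theorem at most 6 of the 8 workers can be matched.
Hence no matching covers every worker.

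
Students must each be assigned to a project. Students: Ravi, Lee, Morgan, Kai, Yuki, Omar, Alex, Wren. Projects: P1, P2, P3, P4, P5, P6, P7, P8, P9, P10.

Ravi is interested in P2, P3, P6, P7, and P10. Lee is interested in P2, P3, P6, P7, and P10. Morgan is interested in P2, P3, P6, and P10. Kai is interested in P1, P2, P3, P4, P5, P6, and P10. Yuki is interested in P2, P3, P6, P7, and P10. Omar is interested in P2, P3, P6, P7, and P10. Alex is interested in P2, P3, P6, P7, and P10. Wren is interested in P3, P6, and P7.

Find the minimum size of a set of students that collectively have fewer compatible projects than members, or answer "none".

Take S = {Ravi, Lee, Morgan, Yuki, Omar, Alex}. Its neighbourhood is {P2, P3, P6, P7, P10}, so |N(S)| = 5 < |S| = 6.
Every subset of size less than 6 has at least as many neighbours as members, so 6 is the minimum.

6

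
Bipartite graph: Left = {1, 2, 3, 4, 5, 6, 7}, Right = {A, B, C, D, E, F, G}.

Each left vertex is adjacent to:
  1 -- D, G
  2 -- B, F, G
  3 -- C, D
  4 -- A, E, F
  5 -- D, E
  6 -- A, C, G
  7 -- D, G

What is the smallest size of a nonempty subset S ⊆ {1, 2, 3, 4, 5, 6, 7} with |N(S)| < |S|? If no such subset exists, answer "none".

none

A matching saturating every left vertex exists, for instance 1→D, 2→B, 3→C, 4→F, 5→E, 6→A, 7→G.
By Hall's marriage theorem, this means |N(S)| ≥ |S| for every subset S, so no violating subset exists.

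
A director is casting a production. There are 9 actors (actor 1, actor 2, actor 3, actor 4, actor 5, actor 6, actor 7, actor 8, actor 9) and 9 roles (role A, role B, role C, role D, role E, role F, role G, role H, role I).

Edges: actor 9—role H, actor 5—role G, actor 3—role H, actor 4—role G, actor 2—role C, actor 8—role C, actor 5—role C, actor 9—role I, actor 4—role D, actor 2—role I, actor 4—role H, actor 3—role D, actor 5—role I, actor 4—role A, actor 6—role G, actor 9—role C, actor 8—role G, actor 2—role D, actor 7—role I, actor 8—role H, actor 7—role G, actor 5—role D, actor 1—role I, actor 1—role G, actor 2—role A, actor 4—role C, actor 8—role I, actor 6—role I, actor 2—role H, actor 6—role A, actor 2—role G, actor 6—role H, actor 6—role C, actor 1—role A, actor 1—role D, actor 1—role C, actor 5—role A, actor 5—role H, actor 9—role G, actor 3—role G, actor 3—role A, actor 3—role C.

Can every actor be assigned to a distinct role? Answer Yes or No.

No

The set {actor 1, actor 2, actor 3, actor 4, actor 5, actor 6, actor 7, actor 8, actor 9} has only 6 neighbours ({role A, role C, role D, role G, role H, role I}), so by Hall's theorem at most 6 of the 9 actors can be matched.
Hence no matching covers every actor.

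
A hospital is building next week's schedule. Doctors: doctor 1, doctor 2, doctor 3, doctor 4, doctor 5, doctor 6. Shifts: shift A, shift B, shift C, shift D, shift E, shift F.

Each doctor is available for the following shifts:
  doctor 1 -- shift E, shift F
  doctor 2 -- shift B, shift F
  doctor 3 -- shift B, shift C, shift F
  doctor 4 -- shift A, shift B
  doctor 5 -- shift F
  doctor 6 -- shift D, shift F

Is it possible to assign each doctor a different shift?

For example, pair doctor 1-shift E, doctor 2-shift B, doctor 3-shift C, doctor 4-shift A, doctor 5-shift F, doctor 6-shift D.
All 6 doctors are covered.

Yes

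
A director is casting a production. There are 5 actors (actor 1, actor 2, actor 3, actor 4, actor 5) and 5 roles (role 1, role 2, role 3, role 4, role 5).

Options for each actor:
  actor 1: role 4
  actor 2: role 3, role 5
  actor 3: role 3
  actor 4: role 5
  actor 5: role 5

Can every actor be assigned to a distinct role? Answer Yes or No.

The set {actor 2, actor 3, actor 4, actor 5} has only 2 neighbours ({role 3, role 5}), so by Hall's theorem at most 3 of the 5 actors can be matched.
Hence no matching covers every actor.

No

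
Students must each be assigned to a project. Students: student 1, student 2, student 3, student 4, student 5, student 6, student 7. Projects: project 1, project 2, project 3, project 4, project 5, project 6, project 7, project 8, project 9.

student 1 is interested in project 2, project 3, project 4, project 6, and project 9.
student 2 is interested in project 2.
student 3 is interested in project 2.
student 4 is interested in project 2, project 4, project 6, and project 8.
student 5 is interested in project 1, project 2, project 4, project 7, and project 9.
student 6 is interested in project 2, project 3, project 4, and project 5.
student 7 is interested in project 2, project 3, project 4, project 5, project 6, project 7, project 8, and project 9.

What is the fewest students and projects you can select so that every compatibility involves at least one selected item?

{student 1, student 4, student 5, student 6, student 7, project 2} is a vertex cover of size 6: every edge has an endpoint in this set.
No smaller cover exists because student 1–project 3, student 2–project 2, student 4–project 8, student 5–project 7, student 6–project 4, student 7–project 9 is a matching of size 6, and a cover must include an endpoint of each of these disjoint edges (König's theorem).

6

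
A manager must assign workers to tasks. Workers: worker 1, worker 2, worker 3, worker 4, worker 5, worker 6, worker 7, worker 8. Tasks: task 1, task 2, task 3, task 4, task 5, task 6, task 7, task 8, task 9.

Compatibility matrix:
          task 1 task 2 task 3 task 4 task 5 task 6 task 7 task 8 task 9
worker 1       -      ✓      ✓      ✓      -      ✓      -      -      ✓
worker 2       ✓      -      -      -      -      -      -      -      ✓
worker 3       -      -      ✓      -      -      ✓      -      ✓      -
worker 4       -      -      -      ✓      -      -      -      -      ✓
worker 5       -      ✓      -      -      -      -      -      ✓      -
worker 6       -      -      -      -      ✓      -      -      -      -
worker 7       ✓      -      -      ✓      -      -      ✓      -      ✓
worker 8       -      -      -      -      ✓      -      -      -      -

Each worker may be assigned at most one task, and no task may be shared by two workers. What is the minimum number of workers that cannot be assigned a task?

For example, pair worker 1-task 4, worker 2-task 1, worker 3-task 6, worker 4-task 9, worker 5-task 2, worker 6-task 5, worker 7-task 7.
The set {worker 6, worker 8} has only 1 neighbour ({task 5}), so by Hall's theorem at most 7 of the 8 workers can be matched.
That matches 7 of the 8, leaving 1 unmatched; no matching can do better.

1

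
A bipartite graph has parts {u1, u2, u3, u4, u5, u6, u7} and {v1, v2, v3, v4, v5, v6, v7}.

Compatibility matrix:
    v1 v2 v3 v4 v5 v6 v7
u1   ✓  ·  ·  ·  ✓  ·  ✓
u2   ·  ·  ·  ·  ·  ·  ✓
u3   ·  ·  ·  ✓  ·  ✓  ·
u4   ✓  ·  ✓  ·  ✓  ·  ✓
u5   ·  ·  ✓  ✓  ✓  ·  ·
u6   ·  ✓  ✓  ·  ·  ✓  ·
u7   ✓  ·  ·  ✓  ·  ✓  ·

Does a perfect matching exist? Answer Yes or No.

Yes

A valid assignment of size 7: u1→v5, u2→v7, u3→v4, u4→v1, u5→v3, u6→v2, u7→v6.
All 7 left vertices are covered.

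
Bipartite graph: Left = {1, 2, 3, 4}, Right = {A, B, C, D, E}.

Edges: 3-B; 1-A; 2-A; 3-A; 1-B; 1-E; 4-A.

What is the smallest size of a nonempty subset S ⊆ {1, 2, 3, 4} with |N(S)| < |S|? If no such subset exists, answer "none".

2

Take S = {2, 4}. Its neighbourhood is {A}, so |N(S)| = 1 < |S| = 2.
No single vertex violates Hall's condition since each has at least one neighbour, so 2 is the minimum.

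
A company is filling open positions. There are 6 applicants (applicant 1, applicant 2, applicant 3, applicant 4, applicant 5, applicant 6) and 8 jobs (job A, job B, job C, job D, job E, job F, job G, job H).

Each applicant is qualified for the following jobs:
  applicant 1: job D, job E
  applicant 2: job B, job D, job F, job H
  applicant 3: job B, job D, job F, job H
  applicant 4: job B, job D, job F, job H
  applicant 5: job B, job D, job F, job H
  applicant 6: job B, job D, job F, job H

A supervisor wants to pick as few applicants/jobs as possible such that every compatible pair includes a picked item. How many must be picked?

{applicant 1, job B, job D, job F, job H} is a vertex cover of size 5: every edge has an endpoint in this set.
No smaller cover exists because applicant 1–job E, applicant 2–job B, applicant 3–job D, applicant 4–job F, applicant 5–job H is a matching of size 5, and a cover must include an endpoint of each of these disjoint edges (König's theorem).

5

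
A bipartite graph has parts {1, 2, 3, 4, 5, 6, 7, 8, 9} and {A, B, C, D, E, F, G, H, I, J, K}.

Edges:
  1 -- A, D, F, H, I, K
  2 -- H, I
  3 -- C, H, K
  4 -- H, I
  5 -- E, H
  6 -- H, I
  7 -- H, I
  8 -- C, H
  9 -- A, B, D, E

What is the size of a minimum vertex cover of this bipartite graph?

7

A maximum matching has 7 edges (e.g. 1–A, 2–I, 3–K, 4–H, 5–E, 8–C, 9–B).
By König's theorem the minimum vertex cover has the same size. One such cover is {1, 3, 5, 8, 9, H, I}.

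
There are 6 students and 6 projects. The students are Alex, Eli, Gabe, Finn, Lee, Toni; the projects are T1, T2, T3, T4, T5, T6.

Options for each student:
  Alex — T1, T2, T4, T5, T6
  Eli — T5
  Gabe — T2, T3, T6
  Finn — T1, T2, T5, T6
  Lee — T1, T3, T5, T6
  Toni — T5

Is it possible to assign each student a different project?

The set {Eli, Toni} has only 1 neighbour ({T5}), so by Hall's theorem at most 5 of the 6 students can be matched.
Hence no matching covers every student.

No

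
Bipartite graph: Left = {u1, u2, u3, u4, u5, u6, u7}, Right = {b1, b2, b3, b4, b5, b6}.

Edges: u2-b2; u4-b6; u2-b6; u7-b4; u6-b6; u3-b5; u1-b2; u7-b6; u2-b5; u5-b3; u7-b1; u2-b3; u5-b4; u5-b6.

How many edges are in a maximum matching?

6

A valid assignment of size 6: u1–b2, u2–b3, u3–b5, u4–b6, u5–b4, u7–b1.
The set {u4, u6} has only 1 neighbour ({b6}), so by Hall's theorem at most 6 of the 7 left vertices can be matched.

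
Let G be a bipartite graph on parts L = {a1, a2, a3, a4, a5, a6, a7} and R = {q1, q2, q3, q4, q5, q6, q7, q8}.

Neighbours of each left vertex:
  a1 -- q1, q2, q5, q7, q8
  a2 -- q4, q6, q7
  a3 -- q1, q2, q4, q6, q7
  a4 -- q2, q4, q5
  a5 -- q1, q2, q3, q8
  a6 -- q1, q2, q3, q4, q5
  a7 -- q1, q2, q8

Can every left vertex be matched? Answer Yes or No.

Yes

For example, pair a1→q1, a2→q7, a3→q6, a4→q5, a5→q2, a6→q4, a7→q8.
Every left vertex is matched, so this matching saturates all of them.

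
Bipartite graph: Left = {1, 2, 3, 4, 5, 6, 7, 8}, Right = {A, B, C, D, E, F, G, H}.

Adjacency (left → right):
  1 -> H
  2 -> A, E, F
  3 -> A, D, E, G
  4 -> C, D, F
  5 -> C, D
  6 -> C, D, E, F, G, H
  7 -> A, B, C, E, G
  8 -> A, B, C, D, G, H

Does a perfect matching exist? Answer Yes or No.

Yes

One maximum matching: 1–H, 2–F, 3–A, 4–C, 5–D, 6–E, 7–B, 8–G.
All 8 left vertices are covered.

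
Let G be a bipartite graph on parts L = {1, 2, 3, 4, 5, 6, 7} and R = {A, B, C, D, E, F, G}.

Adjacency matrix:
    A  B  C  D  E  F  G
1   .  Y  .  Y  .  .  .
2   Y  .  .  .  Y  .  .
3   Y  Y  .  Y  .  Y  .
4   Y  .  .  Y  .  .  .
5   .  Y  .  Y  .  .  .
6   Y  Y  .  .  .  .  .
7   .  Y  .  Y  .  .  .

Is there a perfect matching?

The set {1, 4, 5, 6, 7} has only 3 neighbours ({A, B, D}), so by Hall's theorem at most 5 of the 7 left vertices can be matched.
Hence no matching covers every left vertex.

No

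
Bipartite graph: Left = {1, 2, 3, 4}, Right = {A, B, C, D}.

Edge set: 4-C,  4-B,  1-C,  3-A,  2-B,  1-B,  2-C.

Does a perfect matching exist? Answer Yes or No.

No

The set {1, 2, 4} has only 2 neighbours ({B, C}), so by Hall's theorem at most 3 of the 4 left vertices can be matched.
Hence no matching covers every left vertex.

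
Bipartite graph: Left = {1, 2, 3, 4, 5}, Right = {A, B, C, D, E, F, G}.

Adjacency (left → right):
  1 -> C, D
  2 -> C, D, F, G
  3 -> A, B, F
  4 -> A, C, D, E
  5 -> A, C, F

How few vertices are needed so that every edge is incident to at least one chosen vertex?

5

{1, 2, 3, 4, 5} is a vertex cover of size 5: every edge has an endpoint in this set.
No smaller cover exists because 1–D, 2–C, 3–B, 4–E, 5–F is a matching of size 5, and a cover must include an endpoint of each of these disjoint edges (König's theorem).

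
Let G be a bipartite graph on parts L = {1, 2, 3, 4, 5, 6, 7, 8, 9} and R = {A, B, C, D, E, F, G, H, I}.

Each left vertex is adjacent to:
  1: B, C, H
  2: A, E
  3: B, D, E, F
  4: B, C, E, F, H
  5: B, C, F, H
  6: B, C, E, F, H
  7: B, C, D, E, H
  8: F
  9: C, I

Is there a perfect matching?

The set {1, 3, 4, 5, 6, 7, 8} has only 6 neighbours ({B, C, D, E, F, H}), so by Hall's theorem at most 8 of the 9 left vertices can be matched.
Hence no matching covers every left vertex.

No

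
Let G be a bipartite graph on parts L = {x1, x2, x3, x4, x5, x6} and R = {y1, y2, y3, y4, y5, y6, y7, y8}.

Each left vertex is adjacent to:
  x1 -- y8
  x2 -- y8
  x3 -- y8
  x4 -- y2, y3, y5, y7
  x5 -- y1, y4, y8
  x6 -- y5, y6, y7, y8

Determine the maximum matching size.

For example, pair x1→y8, x4→y3, x5→y1, x6→y7.
The set {x1, x2, x3} has only 1 neighbour ({y8}), so by Hall's theorem at most 4 of the 6 left vertices can be matched.

4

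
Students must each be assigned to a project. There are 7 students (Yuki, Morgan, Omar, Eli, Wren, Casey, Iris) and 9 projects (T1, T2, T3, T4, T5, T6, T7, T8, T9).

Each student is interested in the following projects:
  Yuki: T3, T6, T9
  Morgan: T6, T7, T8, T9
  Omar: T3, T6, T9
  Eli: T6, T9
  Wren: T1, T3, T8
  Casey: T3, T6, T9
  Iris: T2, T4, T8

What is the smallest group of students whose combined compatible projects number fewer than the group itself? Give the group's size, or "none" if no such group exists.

Take S = {Yuki, Omar, Eli, Casey}. Its neighbourhood is {T3, T6, T9}, so |N(S)| = 3 < |S| = 4.
Every subset of size less than 4 has at least as many neighbours as members, so 4 is the minimum.

4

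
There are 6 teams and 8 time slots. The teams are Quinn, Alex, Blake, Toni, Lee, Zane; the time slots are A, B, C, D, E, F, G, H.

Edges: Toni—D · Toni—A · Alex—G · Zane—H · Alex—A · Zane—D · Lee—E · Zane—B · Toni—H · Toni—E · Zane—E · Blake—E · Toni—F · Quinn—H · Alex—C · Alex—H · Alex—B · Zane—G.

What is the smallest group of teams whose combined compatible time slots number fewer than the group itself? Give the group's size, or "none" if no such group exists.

Take S = {Blake, Lee}. Its neighbourhood is {E}, so |N(S)| = 1 < |S| = 2.
No single vertex violates Hall's condition since each has at least one neighbour, so 2 is the minimum.

2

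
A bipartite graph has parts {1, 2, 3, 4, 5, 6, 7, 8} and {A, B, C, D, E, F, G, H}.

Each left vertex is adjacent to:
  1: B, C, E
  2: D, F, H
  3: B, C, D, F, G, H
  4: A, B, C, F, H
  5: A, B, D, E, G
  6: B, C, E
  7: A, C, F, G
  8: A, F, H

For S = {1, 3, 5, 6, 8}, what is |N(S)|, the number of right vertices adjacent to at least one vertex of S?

The union of neighbours of {1, 3, 5, 6, 8} is {A, B, C, D, E, F, G, H}, which has 8 elements.
Since |N(S)| = 8 ≥ |S| = 5, Hall's condition holds for this subset.

8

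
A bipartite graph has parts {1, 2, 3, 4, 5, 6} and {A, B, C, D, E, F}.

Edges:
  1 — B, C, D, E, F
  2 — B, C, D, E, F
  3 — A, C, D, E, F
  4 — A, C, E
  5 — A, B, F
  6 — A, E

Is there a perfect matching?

Yes

One maximum matching: 1→D, 2→B, 3→A, 4→C, 5→F, 6→E.
All 6 left vertices are covered.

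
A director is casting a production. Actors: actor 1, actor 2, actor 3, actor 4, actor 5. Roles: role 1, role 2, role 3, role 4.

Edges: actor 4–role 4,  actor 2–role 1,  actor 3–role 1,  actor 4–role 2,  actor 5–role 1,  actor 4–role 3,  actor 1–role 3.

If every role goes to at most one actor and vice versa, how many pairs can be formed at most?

3

One maximum matching: actor 1→role 3, actor 2→role 1, actor 4→role 2.
The set {actor 2, actor 3, actor 5} has only 1 neighbour ({role 1}), so by Hall's theorem at most 3 of the 5 actors can be matched.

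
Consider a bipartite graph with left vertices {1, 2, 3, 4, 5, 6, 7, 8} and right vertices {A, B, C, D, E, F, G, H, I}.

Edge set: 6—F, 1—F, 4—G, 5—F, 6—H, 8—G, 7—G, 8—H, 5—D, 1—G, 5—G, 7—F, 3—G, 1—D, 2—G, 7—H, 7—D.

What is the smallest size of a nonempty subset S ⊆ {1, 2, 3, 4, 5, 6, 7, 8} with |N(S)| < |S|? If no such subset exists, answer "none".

2

Take S = {2, 3}. Its neighbourhood is {G}, so |N(S)| = 1 < |S| = 2.
No single vertex violates Hall's condition since each has at least one neighbour, so 2 is the minimum.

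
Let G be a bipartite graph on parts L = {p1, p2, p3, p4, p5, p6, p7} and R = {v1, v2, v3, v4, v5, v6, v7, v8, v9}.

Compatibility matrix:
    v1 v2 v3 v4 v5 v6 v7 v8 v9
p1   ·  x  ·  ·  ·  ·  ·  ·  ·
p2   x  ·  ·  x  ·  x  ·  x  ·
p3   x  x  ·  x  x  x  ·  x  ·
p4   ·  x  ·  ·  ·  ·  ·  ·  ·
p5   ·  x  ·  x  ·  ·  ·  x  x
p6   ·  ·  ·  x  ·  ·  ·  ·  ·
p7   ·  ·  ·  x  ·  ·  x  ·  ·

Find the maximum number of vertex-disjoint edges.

6

One maximum matching: p1-v2, p2-v6, p3-v8, p5-v9, p6-v4, p7-v7.
The set {p1, p4} has only 1 neighbour ({v2}), so by Hall's theorem at most 6 of the 7 left vertices can be matched.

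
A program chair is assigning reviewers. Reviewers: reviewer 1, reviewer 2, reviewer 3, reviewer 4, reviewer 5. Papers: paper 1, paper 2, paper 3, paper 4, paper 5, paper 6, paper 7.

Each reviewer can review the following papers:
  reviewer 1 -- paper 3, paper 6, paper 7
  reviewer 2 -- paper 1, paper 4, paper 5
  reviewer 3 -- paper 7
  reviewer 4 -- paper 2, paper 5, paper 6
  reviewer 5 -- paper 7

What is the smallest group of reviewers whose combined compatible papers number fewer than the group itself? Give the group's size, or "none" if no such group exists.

2

Take S = {reviewer 3, reviewer 5}. Its neighbourhood is {paper 7}, so |N(S)| = 1 < |S| = 2.
No single vertex violates Hall's condition since each has at least one neighbour, so 2 is the minimum.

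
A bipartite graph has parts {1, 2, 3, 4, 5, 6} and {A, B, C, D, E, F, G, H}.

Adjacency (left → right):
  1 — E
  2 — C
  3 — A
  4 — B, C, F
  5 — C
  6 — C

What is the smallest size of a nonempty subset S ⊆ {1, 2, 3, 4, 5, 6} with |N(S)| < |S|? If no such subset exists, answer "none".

2

Take S = {2, 5}. Its neighbourhood is {C}, so |N(S)| = 1 < |S| = 2.
No single vertex violates Hall's condition since each has at least one neighbour, so 2 is the minimum.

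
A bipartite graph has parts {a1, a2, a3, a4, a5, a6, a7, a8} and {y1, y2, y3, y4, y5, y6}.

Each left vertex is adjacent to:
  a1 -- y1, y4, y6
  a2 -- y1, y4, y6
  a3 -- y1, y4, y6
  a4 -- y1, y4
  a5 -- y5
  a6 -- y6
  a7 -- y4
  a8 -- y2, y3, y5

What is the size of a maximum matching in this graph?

5

One maximum matching: a1-y6, a2-y4, a3-y1, a5-y5, a8-y3.
The set {a1, a2, a3, a4, a6, a7} has only 3 neighbours ({y1, y4, y6}), so by Hall's theorem at most 5 of the 8 left vertices can be matched.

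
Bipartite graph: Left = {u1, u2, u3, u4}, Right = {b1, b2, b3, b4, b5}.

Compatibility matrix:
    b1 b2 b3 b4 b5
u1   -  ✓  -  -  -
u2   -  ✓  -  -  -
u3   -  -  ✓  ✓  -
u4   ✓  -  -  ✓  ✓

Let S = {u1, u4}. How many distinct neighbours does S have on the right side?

4

The union of neighbours of {u1, u4} is {b1, b2, b4, b5}, which has 4 elements.
Since |N(S)| = 4 ≥ |S| = 2, Hall's condition holds for this subset.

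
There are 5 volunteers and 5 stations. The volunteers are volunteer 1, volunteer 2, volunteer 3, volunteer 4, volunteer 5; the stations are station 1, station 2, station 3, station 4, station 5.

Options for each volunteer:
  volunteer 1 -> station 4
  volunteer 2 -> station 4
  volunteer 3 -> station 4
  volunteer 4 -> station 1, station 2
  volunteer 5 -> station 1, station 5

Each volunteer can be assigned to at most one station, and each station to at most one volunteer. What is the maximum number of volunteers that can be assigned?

A valid assignment of size 3: volunteer 1→station 4, volunteer 4→station 2, volunteer 5→station 1.
The set {volunteer 1, volunteer 2, volunteer 3} has only 1 neighbour ({station 4}), so by Hall's theorem at most 3 of the 5 volunteers can be matched.

3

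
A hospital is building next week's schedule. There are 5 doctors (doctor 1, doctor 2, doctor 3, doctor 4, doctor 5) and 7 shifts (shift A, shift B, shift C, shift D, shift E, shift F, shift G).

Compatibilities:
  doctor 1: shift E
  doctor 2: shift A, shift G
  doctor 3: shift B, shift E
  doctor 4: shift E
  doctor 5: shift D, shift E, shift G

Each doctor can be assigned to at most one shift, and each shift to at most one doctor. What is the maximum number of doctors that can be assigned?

For example, pair doctor 1→shift E, doctor 2→shift A, doctor 3→shift B, doctor 5→shift G.
The set {doctor 1, doctor 4} has only 1 neighbour ({shift E}), so by Hall's theorem at most 4 of the 5 doctors can be matched.

4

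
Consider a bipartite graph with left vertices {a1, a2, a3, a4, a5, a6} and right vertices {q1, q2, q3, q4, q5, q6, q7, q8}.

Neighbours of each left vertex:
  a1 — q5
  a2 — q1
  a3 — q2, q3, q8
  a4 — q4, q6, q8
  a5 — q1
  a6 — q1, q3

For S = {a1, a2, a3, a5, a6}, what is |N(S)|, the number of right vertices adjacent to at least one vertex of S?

5

The union of neighbours of {a1, a2, a3, a5, a6} is {q1, q2, q3, q5, q8}, which has 5 elements.
Since |N(S)| = 5 ≥ |S| = 5, Hall's condition holds for this subset.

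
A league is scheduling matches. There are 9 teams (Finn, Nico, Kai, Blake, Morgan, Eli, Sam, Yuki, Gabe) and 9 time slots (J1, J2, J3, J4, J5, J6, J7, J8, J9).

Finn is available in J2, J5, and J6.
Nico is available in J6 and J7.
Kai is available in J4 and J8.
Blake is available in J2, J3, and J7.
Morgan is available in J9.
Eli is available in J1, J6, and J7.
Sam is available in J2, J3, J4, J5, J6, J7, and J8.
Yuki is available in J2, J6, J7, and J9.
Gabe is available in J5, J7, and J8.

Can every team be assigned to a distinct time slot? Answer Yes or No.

Yes

One maximum matching: Finn–J5, Nico–J6, Kai–J4, Blake–J3, Morgan–J9, Eli–J1, Sam–J8, Yuki–J2, Gabe–J7.
All 9 teams are covered.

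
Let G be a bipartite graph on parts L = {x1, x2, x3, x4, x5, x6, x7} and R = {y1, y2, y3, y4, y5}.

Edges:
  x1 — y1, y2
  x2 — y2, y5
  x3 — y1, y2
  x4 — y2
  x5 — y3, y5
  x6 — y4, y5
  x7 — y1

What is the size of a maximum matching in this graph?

5

For example, pair x1→y2, x2→y5, x3→y1, x5→y3, x6→y4.
The set {x1, x3, x4, x7} has only 2 neighbours ({y1, y2}), so by Hall's theorem at most 5 of the 7 left vertices can be matched.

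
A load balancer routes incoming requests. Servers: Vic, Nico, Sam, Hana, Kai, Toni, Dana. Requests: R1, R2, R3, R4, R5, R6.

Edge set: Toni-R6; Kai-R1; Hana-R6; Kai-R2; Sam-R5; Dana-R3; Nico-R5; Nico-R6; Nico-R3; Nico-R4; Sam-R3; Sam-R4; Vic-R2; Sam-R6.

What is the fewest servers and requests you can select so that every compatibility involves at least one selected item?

A maximum matching has 6 edges (e.g. Vic–R2, Nico–R5, Sam–R4, Hana–R6, Kai–R1, Dana–R3).
By König's theorem the minimum vertex cover has the same size. One such cover is {Vic, Nico, Sam, Kai, Dana, R6}.

6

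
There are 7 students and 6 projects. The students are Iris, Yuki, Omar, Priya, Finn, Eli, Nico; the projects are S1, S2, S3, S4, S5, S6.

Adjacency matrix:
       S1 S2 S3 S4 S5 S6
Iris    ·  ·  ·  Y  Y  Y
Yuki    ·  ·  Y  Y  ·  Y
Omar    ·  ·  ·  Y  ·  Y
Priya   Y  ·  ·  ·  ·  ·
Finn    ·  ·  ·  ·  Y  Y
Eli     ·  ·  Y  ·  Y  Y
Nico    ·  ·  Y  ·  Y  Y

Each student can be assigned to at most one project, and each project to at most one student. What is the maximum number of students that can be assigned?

A valid assignment of size 5: Iris-S5, Yuki-S3, Omar-S4, Priya-S1, Finn-S6.
The set {Iris, Yuki, Omar, Finn, Eli, Nico} has only 4 neighbours ({S3, S4, S5, S6}), so by Hall's theorem at most 5 of the 7 students can be matched.

5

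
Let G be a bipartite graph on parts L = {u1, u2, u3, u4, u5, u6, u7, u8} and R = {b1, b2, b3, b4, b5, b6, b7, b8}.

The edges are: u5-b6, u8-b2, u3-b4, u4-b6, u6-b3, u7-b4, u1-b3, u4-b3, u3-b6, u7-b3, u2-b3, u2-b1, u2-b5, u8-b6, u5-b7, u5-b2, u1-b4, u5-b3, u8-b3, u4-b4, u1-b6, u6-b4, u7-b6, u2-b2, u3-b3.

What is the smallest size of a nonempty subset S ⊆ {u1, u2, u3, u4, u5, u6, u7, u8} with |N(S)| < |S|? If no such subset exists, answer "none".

4

Take S = {u1, u3, u4, u6}. Its neighbourhood is {b3, b4, b6}, so |N(S)| = 3 < |S| = 4.
Every subset of size less than 4 has at least as many neighbours as members, so 4 is the minimum.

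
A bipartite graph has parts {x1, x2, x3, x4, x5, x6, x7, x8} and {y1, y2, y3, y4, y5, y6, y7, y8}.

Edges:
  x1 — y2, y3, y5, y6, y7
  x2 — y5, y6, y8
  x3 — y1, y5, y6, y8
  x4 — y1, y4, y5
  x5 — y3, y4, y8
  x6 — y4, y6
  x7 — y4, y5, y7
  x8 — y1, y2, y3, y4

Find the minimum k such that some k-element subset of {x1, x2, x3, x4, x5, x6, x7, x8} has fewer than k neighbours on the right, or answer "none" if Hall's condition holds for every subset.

none

A matching saturating every left vertex exists, for instance x1→y2, x2→y6, x3→y1, x4→y5, x5→y8, x6→y4, x7→y7, x8→y3.
By Hall's marriage theorem, this means |N(S)| ≥ |S| for every subset S, so no violating subset exists.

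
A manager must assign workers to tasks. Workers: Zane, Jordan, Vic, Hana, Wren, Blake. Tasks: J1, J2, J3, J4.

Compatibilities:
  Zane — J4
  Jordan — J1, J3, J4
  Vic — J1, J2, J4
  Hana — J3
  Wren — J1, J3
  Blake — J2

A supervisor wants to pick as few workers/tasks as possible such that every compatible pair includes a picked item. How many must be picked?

4

{J1, J2, J3, J4} is a vertex cover of size 4: every edge has an endpoint in this set.
No smaller cover exists because Zane–J4, Jordan–J1, Vic–J2, Hana–J3 is a matching of size 4, and a cover must include an endpoint of each of these disjoint edges (König's theorem).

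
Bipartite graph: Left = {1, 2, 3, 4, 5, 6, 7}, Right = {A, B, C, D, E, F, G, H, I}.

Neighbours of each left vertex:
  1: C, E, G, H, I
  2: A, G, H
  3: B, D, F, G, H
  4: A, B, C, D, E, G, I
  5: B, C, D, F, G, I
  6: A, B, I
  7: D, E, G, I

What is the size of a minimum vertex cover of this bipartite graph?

{1, 2, 3, 4, 5, 6, 7} is a vertex cover of size 7: every edge has an endpoint in this set.
No smaller cover exists because 1–G, 2–A, 3–H, 4–D, 5–B, 6–I, 7–E is a matching of size 7, and a cover must include an endpoint of each of these disjoint edges (König's theorem).

7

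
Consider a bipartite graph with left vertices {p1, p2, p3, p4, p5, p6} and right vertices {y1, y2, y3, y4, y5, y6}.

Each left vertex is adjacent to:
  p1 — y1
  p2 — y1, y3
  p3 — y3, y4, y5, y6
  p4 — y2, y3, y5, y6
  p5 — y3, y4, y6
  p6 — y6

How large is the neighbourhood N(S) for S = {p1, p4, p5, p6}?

The union of neighbours of {p1, p4, p5, p6} is {y1, y2, y3, y4, y5, y6}, which has 6 elements.
Since |N(S)| = 6 ≥ |S| = 4, Hall's condition holds for this subset.

6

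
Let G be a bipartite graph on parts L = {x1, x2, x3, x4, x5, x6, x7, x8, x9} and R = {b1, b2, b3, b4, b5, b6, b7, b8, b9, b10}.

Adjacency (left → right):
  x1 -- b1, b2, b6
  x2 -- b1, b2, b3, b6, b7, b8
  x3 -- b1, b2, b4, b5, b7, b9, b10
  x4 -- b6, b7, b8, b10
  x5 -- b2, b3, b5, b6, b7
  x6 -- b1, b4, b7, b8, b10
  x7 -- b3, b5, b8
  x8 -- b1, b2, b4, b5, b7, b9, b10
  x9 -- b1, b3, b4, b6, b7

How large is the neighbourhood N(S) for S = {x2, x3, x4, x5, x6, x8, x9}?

10

The union of neighbours of {x2, x3, x4, x5, x6, x8, x9} is {b1, b2, b3, b4, b5, b6, b7, b8, b9, b10}, which has 10 elements.
Since |N(S)| = 10 ≥ |S| = 7, Hall's condition holds for this subset.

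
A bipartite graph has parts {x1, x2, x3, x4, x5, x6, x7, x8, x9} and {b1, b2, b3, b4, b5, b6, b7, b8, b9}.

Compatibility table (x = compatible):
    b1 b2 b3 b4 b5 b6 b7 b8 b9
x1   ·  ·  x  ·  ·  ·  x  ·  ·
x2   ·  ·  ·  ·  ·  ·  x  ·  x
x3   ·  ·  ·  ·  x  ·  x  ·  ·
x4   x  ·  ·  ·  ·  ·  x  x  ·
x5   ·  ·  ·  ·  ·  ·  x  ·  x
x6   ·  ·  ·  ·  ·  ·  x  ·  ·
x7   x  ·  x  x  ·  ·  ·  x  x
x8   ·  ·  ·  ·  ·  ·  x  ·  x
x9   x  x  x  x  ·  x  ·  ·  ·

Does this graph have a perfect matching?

The set {x2, x5, x6, x8} has only 2 neighbours ({b7, b9}), so by Hall's theorem at most 7 of the 9 left vertices can be matched.
Hence no matching covers every left vertex.

No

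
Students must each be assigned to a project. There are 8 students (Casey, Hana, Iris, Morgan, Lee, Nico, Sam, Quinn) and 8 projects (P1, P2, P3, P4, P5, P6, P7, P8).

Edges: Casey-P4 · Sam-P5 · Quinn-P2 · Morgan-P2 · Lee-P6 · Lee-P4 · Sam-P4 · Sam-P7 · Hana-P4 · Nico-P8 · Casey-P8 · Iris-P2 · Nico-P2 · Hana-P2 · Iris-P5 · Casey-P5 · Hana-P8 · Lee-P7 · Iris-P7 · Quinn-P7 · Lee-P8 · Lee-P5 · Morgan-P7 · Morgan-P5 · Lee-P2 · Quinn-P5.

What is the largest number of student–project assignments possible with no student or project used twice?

6

One maximum matching: Casey–P5, Hana–P4, Iris–P7, Morgan–P2, Lee–P6, Nico–P8.
The set {Casey, Hana, Iris, Morgan, Nico, Sam, Quinn} has only 5 neighbours ({P2, P4, P5, P7, P8}), so by Hall's theorem at most 6 of the 8 students can be matched.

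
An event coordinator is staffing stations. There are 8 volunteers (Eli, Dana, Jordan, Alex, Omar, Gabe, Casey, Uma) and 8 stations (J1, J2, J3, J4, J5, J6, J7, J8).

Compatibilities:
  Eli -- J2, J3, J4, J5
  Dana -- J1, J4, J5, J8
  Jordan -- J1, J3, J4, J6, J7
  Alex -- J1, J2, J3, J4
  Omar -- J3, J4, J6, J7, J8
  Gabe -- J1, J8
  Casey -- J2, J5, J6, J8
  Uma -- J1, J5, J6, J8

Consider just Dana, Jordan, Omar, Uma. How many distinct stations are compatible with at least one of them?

7

The union of neighbours of {Dana, Jordan, Omar, Uma} is {J1, J3, J4, J5, J6, J7, J8}, which has 7 elements.
Since |N(S)| = 7 ≥ |S| = 4, Hall's condition holds for this subset.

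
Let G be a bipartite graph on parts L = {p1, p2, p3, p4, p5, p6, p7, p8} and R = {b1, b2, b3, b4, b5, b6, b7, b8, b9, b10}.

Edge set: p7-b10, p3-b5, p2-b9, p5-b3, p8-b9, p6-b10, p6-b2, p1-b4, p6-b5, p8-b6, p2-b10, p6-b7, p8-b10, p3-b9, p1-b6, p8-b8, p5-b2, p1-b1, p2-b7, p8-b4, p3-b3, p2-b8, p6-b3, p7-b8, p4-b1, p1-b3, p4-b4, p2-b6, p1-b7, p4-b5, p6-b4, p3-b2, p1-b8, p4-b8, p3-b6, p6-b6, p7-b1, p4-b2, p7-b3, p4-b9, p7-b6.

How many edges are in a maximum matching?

8

One maximum matching: p1-b1, p2-b10, p3-b5, p4-b4, p5-b3, p6-b7, p7-b8, p8-b6.
All 8 left vertices are matched, so no larger matching exists.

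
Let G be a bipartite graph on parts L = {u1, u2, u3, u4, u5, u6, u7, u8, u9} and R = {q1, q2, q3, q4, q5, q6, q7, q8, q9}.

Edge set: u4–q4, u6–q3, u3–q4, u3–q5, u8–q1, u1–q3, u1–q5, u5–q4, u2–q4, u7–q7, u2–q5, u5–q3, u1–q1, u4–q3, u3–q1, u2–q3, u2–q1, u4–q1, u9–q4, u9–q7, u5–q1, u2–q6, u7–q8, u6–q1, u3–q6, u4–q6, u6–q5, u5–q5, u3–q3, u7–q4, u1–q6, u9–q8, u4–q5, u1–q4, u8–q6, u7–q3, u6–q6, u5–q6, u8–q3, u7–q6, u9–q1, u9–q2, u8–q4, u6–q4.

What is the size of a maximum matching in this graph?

7

A valid assignment of size 7: u1→q5, u2→q3, u3→q1, u4→q4, u5→q6, u7→q8, u9→q7.
The set {u1, u2, u3, u4, u5, u6, u8} has only 5 neighbours ({q1, q3, q4, q5, q6}), so by Hall's theorem at most 7 of the 9 left vertices can be matched.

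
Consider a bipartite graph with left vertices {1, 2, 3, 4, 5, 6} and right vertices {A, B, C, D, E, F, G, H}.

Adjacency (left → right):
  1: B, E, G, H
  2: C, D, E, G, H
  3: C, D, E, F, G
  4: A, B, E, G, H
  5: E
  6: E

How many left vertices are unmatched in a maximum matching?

For example, pair 1→B, 2→H, 3→G, 4→A, 5→E.
The set {5, 6} has only 1 neighbour ({E}), so by Hall's theorem at most 5 of the 6 left vertices can be matched.
That matches 5 of the 6, leaving 1 unmatched; no matching can do better.

1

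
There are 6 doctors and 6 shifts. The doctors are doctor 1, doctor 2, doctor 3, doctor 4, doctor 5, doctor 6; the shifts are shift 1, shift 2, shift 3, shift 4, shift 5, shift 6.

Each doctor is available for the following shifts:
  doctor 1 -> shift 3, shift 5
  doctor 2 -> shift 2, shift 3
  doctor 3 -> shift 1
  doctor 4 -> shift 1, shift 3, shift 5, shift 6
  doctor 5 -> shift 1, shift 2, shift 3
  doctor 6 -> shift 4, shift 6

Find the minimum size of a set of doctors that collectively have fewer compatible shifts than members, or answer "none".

A matching saturating every doctor exists, for instance doctor 1→shift 5, doctor 2→shift 3, doctor 3→shift 1, doctor 4→shift 6, doctor 5→shift 2, doctor 6→shift 4.
By Hall's marriage theorem, this means |N(S)| ≥ |S| for every subset S, so no violating subset exists.

none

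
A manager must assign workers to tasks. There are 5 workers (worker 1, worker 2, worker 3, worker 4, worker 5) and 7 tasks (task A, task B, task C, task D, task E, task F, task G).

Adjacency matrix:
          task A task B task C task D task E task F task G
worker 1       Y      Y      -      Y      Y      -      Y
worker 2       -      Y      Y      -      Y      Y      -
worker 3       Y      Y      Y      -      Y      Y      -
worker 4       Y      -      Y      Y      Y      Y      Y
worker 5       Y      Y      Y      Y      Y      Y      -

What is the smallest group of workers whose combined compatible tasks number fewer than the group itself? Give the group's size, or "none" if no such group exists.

A matching saturating every worker exists, for instance worker 1→task D, worker 2→task E, worker 3→task C, worker 4→task F, worker 5→task A.
By Hall's marriage theorem, this means |N(S)| ≥ |S| for every subset S, so no violating subset exists.

none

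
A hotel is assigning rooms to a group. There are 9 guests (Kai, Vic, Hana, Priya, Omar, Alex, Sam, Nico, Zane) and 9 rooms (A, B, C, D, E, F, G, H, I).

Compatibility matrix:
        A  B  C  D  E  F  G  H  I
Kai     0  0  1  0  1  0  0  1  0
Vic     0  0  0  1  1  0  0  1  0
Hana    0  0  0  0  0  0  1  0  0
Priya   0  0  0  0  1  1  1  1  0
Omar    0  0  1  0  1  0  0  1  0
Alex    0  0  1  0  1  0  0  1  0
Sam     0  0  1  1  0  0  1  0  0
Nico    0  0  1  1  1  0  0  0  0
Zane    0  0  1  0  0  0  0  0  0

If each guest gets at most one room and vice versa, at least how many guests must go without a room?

3

One maximum matching: Kai→H, Vic→D, Hana→G, Priya→F, Omar→C, Alex→E.
The set {Kai, Vic, Hana, Omar, Alex, Sam, Nico, Zane} has only 5 neighbours ({C, D, E, G, H}), so by Hall's theorem at most 6 of the 9 guests can be matched.
That matches 6 of the 9, leaving 3 unmatched; no matching can do better.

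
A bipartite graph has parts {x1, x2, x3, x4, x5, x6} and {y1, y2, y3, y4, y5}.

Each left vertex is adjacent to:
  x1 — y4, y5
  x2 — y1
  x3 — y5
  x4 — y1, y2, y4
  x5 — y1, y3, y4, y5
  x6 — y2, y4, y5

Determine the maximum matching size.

5

For example, pair x1–y4, x2–y1, x3–y5, x4–y2, x5–y3.
The set {x1, x2, x3, x4, x6} has only 4 neighbours ({y1, y2, y4, y5}), so by Hall's theorem at most 5 of the 6 left vertices can be matched.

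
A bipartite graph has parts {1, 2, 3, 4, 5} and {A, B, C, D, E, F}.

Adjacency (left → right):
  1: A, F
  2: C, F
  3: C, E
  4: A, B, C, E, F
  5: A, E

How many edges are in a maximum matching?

5

One maximum matching: 1-A, 2-F, 3-C, 4-B, 5-E.
All 5 left vertices are matched, so no larger matching exists.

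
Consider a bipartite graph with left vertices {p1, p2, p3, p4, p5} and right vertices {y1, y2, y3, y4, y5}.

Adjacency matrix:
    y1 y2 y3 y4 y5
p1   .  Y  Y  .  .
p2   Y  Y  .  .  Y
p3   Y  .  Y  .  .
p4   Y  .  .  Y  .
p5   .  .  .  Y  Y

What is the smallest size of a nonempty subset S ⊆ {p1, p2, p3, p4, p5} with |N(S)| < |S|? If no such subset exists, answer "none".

A matching saturating every left vertex exists, for instance p1→y2, p2→y5, p3→y3, p4→y1, p5→y4.
By Hall's marriage theorem, this means |N(S)| ≥ |S| for every subset S, so no violating subset exists.

none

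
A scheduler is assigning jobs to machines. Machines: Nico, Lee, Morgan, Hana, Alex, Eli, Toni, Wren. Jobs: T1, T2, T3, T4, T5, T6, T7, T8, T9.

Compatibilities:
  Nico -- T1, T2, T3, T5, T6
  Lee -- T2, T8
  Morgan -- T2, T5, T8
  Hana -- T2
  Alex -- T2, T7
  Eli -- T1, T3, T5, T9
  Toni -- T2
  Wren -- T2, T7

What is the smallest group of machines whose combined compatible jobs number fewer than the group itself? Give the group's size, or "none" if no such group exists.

2

Take S = {Hana, Toni}. Its neighbourhood is {T2}, so |N(S)| = 1 < |S| = 2.
No single vertex violates Hall's condition since each has at least one neighbour, so 2 is the minimum.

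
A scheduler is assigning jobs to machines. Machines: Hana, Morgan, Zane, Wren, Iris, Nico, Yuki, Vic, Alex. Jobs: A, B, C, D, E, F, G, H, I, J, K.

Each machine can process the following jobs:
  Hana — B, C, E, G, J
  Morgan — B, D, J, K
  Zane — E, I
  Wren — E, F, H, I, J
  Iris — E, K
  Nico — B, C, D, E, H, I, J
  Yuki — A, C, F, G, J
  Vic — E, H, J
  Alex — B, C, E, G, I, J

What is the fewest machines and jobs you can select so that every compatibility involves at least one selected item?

A maximum matching has 9 edges (e.g. Hana–B, Morgan–D, Zane–I, Wren–F, Iris–K, Nico–E, Yuki–G, Vic–H, Alex–J).
By König's theorem the minimum vertex cover has the same size. One such cover is {Hana, Morgan, Zane, Wren, Iris, Nico, Yuki, Vic, Alex}.

9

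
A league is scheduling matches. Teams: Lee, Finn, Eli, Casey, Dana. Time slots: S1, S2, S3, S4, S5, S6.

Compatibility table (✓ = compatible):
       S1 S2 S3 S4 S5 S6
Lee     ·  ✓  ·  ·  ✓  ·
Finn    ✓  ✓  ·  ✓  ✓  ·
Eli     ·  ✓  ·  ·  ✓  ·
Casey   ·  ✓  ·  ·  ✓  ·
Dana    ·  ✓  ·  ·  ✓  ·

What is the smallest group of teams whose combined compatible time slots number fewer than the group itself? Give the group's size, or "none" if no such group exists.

3

Take S = {Lee, Eli, Casey}. Its neighbourhood is {S2, S5}, so |N(S)| = 2 < |S| = 3.
Every subset of size less than 3 has at least as many neighbours as members, so 3 is the minimum.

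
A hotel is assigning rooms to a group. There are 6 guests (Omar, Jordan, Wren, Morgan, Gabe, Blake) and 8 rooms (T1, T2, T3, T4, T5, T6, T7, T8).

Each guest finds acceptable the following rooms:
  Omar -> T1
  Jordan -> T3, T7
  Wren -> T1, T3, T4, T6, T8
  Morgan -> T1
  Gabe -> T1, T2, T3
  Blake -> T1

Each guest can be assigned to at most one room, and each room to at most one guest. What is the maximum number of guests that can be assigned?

One maximum matching: Omar→T1, Jordan→T7, Wren→T4, Gabe→T2.
The set {Omar, Morgan, Blake} has only 1 neighbour ({T1}), so by Hall's theorem at most 4 of the 6 guests can be matched.

4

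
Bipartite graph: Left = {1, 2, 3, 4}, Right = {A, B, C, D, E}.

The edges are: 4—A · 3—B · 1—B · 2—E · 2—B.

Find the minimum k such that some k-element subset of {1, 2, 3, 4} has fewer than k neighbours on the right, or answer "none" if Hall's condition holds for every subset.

2

Take S = {1, 3}. Its neighbourhood is {B}, so |N(S)| = 1 < |S| = 2.
No single vertex violates Hall's condition since each has at least one neighbour, so 2 is the minimum.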